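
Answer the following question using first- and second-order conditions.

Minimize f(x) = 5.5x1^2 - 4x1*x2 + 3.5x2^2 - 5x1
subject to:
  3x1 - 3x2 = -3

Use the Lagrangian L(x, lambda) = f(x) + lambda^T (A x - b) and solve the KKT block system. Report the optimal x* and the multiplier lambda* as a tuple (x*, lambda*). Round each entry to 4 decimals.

Form the Lagrangian:
  L(x, lambda) = (1/2) x^T Q x + c^T x + lambda^T (A x - b)
Stationarity (grad_x L = 0): Q x + c + A^T lambda = 0.
Primal feasibility: A x = b.

This gives the KKT block system:
  [ Q   A^T ] [ x     ]   [-c ]
  [ A    0  ] [ lambda ] = [ b ]

Solving the linear system:
  x*      = (0.2, 1.2)
  lambda* = (2.5333)
  f(x*)   = 3.3

x* = (0.2, 1.2), lambda* = (2.5333)


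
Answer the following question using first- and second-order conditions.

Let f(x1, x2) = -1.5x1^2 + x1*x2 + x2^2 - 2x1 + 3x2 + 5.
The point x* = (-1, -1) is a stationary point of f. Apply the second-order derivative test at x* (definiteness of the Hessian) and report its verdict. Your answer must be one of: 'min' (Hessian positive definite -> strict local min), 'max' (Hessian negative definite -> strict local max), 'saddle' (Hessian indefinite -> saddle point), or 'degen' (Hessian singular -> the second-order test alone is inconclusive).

Compute the Hessian H = grad^2 f:
  H = [[-3, 1], [1, 2]]
Verify stationarity: grad f(x*) = H x* + g = (0, 0).
Eigenvalues of H: -3.1926, 2.1926.
Eigenvalues have mixed signs, so H is indefinite -> x* is a saddle point.

saddle


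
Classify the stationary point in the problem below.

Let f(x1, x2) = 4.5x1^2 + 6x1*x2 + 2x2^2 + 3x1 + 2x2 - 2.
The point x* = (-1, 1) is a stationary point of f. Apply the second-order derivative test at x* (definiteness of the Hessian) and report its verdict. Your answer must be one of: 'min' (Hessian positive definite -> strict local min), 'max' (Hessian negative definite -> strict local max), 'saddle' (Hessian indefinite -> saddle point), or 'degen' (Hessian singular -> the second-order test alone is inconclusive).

Compute the Hessian H = grad^2 f:
  H = [[9, 6], [6, 4]]
Verify stationarity: grad f(x*) = H x* + g = (0, 0).
Eigenvalues of H: 0, 13.
H has a zero eigenvalue (singular; positive semidefinite but not definite), so H is neither positive definite, negative definite, nor indefinite. The second-order test alone is inconclusive -> degen.
(Indeed, f is constant along the null direction of H through x*, so x* is not a strict local extremum.)

degen


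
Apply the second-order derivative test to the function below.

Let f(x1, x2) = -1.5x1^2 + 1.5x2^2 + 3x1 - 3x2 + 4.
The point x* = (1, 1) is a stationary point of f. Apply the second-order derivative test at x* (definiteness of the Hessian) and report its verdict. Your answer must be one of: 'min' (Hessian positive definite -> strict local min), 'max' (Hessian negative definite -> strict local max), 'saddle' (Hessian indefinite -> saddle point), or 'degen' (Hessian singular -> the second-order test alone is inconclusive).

Compute the Hessian H = grad^2 f:
  H = [[-3, 0], [0, 3]]
Verify stationarity: grad f(x*) = H x* + g = (0, 0).
Eigenvalues of H: -3, 3.
Eigenvalues have mixed signs, so H is indefinite -> x* is a saddle point.

saddle


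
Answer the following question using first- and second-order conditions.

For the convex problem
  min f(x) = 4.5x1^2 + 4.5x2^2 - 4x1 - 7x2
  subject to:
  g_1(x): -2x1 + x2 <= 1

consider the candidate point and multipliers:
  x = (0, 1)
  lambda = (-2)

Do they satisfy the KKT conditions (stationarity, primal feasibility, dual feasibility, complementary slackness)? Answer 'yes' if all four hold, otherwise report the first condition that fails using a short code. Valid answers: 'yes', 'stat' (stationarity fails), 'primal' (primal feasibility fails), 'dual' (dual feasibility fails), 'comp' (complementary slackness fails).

Gradient of f: grad f(x) = Q x + c = (-4, 2)
Constraint values g_i(x) = a_i^T x - b_i:
  g_1((0, 1)) = 0
Stationarity residual: grad f(x) + sum_i lambda_i a_i = (0, 0)
  -> stationarity OK
Primal feasibility (all g_i <= 0): OK
Dual feasibility (all lambda_i >= 0): FAILS
Complementary slackness (lambda_i * g_i(x) = 0 for all i): OK

Verdict: the first failing condition is dual_feasibility -> dual.

dual


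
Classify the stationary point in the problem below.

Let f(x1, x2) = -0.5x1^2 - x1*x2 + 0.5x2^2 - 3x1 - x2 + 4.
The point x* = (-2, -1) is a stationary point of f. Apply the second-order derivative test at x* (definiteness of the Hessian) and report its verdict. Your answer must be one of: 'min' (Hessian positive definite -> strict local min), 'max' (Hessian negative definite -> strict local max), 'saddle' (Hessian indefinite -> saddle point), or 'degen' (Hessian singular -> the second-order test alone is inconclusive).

Compute the Hessian H = grad^2 f:
  H = [[-1, -1], [-1, 1]]
Verify stationarity: grad f(x*) = H x* + g = (0, 0).
Eigenvalues of H: -1.4142, 1.4142.
Eigenvalues have mixed signs, so H is indefinite -> x* is a saddle point.

saddle


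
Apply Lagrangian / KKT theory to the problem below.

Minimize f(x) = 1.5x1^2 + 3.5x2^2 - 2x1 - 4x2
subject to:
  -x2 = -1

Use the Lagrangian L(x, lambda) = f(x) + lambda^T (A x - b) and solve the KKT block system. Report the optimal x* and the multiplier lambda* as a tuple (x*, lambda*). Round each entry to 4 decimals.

Form the Lagrangian:
  L(x, lambda) = (1/2) x^T Q x + c^T x + lambda^T (A x - b)
Stationarity (grad_x L = 0): Q x + c + A^T lambda = 0.
Primal feasibility: A x = b.

This gives the KKT block system:
  [ Q   A^T ] [ x     ]   [-c ]
  [ A    0  ] [ lambda ] = [ b ]

Solving the linear system:
  x*      = (0.6667, 1)
  lambda* = (3)
  f(x*)   = -1.1667

x* = (0.6667, 1), lambda* = (3)


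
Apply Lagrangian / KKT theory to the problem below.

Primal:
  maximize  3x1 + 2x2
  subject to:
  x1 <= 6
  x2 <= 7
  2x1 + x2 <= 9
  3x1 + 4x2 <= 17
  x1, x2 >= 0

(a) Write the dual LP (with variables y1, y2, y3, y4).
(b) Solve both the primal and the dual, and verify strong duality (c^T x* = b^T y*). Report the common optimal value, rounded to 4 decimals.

The standard primal-dual pair for 'max c^T x s.t. A x <= b, x >= 0' is:
  Dual:  min b^T y  s.t.  A^T y >= c,  y >= 0.

So the dual LP is:
  minimize  6y1 + 7y2 + 9y3 + 17y4
  subject to:
    y1 + 2y3 + 3y4 >= 3
    y2 + y3 + 4y4 >= 2
    y1, y2, y3, y4 >= 0

Solving the primal: x* = (3.8, 1.4).
  primal value c^T x* = 14.2.
Solving the dual: y* = (0, 0, 1.2, 0.2).
  dual value b^T y* = 14.2.
Strong duality: c^T x* = b^T y*. Confirmed.

14.2


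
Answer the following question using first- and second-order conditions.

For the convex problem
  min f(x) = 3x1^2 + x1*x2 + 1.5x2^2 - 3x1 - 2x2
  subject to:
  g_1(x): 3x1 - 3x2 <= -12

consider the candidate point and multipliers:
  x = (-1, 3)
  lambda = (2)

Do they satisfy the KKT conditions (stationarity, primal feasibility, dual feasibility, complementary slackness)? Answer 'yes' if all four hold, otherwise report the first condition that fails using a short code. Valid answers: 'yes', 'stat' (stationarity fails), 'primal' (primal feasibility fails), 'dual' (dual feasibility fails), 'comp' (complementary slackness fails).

Gradient of f: grad f(x) = Q x + c = (-6, 6)
Constraint values g_i(x) = a_i^T x - b_i:
  g_1((-1, 3)) = 0
Stationarity residual: grad f(x) + sum_i lambda_i a_i = (0, 0)
  -> stationarity OK
Primal feasibility (all g_i <= 0): OK
Dual feasibility (all lambda_i >= 0): OK
Complementary slackness (lambda_i * g_i(x) = 0 for all i): OK

Verdict: yes, KKT holds.

yes


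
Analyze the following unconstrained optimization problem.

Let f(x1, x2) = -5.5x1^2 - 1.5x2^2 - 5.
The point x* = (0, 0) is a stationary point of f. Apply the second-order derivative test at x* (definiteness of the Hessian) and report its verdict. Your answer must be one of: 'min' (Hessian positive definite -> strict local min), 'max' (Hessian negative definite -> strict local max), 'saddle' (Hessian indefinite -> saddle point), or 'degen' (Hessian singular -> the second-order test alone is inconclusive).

Compute the Hessian H = grad^2 f:
  H = [[-11, 0], [0, -3]]
Verify stationarity: grad f(x*) = H x* + g = (0, 0).
Eigenvalues of H: -11, -3.
Both eigenvalues < 0, so H is negative definite -> x* is a strict local max.

max


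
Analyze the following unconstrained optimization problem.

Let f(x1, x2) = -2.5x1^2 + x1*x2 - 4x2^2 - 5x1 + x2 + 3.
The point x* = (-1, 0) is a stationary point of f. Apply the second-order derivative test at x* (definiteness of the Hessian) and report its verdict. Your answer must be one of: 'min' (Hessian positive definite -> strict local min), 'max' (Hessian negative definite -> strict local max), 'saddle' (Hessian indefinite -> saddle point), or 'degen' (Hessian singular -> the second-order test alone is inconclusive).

Compute the Hessian H = grad^2 f:
  H = [[-5, 1], [1, -8]]
Verify stationarity: grad f(x*) = H x* + g = (0, 0).
Eigenvalues of H: -8.3028, -4.6972.
Both eigenvalues < 0, so H is negative definite -> x* is a strict local max.

max


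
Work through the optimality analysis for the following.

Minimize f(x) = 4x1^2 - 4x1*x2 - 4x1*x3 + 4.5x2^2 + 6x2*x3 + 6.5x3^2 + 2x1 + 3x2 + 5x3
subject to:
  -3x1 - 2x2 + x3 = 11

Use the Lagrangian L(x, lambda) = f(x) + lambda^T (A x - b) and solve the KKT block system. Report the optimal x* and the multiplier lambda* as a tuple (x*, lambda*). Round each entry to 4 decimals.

Form the Lagrangian:
  L(x, lambda) = (1/2) x^T Q x + c^T x + lambda^T (A x - b)
Stationarity (grad_x L = 0): Q x + c + A^T lambda = 0.
Primal feasibility: A x = b.

This gives the KKT block system:
  [ Q   A^T ] [ x     ]   [-c ]
  [ A    0  ] [ lambda ] = [ b ]

Solving the linear system:
  x*      = (-2.2956, -2.0255, 0.0621)
  lambda* = (-2.8371)
  f(x*)   = 10.4258

x* = (-2.2956, -2.0255, 0.0621), lambda* = (-2.8371)


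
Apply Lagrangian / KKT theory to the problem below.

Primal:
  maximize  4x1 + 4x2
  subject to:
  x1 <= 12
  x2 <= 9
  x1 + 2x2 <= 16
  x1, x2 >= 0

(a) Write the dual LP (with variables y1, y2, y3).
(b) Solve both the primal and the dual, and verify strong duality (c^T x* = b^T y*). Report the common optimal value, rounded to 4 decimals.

The standard primal-dual pair for 'max c^T x s.t. A x <= b, x >= 0' is:
  Dual:  min b^T y  s.t.  A^T y >= c,  y >= 0.

So the dual LP is:
  minimize  12y1 + 9y2 + 16y3
  subject to:
    y1 + y3 >= 4
    y2 + 2y3 >= 4
    y1, y2, y3 >= 0

Solving the primal: x* = (12, 2).
  primal value c^T x* = 56.
Solving the dual: y* = (2, 0, 2).
  dual value b^T y* = 56.
Strong duality: c^T x* = b^T y*. Confirmed.

56


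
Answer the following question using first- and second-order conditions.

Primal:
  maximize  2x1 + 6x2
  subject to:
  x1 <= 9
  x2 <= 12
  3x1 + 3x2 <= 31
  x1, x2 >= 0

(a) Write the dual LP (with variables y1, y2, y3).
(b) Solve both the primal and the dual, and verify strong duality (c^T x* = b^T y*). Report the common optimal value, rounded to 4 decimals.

The standard primal-dual pair for 'max c^T x s.t. A x <= b, x >= 0' is:
  Dual:  min b^T y  s.t.  A^T y >= c,  y >= 0.

So the dual LP is:
  minimize  9y1 + 12y2 + 31y3
  subject to:
    y1 + 3y3 >= 2
    y2 + 3y3 >= 6
    y1, y2, y3 >= 0

Solving the primal: x* = (0, 10.3333).
  primal value c^T x* = 62.
Solving the dual: y* = (0, 0, 2).
  dual value b^T y* = 62.
Strong duality: c^T x* = b^T y*. Confirmed.

62


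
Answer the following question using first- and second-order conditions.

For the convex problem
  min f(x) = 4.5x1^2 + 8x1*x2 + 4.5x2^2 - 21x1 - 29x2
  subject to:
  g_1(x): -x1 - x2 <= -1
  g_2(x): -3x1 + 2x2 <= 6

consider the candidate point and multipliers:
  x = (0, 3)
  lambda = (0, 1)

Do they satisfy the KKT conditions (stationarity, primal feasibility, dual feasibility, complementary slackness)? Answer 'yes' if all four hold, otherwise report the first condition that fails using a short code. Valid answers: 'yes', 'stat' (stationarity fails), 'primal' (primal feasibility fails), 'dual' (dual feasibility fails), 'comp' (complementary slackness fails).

Gradient of f: grad f(x) = Q x + c = (3, -2)
Constraint values g_i(x) = a_i^T x - b_i:
  g_1((0, 3)) = -2
  g_2((0, 3)) = 0
Stationarity residual: grad f(x) + sum_i lambda_i a_i = (0, 0)
  -> stationarity OK
Primal feasibility (all g_i <= 0): OK
Dual feasibility (all lambda_i >= 0): OK
Complementary slackness (lambda_i * g_i(x) = 0 for all i): OK

Verdict: yes, KKT holds.

yes


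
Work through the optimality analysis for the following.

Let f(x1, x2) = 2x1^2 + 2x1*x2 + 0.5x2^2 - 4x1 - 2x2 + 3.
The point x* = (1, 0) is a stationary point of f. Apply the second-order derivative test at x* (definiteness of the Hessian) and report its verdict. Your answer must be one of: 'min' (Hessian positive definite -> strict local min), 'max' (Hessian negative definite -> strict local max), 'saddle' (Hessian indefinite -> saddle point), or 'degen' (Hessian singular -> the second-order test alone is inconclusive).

Compute the Hessian H = grad^2 f:
  H = [[4, 2], [2, 1]]
Verify stationarity: grad f(x*) = H x* + g = (0, 0).
Eigenvalues of H: 0, 5.
H has a zero eigenvalue (singular; positive semidefinite but not definite), so H is neither positive definite, negative definite, nor indefinite. The second-order test alone is inconclusive -> degen.
(Indeed, f is constant along the null direction of H through x*, so x* is not a strict local extremum.)

degen


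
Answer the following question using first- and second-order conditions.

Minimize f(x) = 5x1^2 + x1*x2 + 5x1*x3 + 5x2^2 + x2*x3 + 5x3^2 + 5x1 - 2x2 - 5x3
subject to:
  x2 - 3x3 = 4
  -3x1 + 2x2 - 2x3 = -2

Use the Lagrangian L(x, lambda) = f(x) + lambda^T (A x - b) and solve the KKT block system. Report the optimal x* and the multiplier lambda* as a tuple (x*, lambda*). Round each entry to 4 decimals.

Form the Lagrangian:
  L(x, lambda) = (1/2) x^T Q x + c^T x + lambda^T (A x - b)
Stationarity (grad_x L = 0): Q x + c + A^T lambda = 0.
Primal feasibility: A x = b.

This gives the KKT block system:
  [ Q   A^T ] [ x     ]   [-c ]
  [ A    0  ] [ lambda ] = [ b ]

Solving the linear system:
  x*      = (1.5314, -0.0544, -1.3515)
  lambda* = (-6.6378, 4.5008)
  f(x*)   = 25.0379

x* = (1.5314, -0.0544, -1.3515), lambda* = (-6.6378, 4.5008)


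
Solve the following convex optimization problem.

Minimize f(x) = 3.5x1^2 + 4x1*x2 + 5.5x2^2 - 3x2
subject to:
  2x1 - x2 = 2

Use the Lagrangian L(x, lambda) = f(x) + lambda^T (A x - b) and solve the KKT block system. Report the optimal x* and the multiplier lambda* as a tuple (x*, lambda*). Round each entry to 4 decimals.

Form the Lagrangian:
  L(x, lambda) = (1/2) x^T Q x + c^T x + lambda^T (A x - b)
Stationarity (grad_x L = 0): Q x + c + A^T lambda = 0.
Primal feasibility: A x = b.

This gives the KKT block system:
  [ Q   A^T ] [ x     ]   [-c ]
  [ A    0  ] [ lambda ] = [ b ]

Solving the linear system:
  x*      = (0.8657, -0.2687)
  lambda* = (-2.4925)
  f(x*)   = 2.8955

x* = (0.8657, -0.2687), lambda* = (-2.4925)


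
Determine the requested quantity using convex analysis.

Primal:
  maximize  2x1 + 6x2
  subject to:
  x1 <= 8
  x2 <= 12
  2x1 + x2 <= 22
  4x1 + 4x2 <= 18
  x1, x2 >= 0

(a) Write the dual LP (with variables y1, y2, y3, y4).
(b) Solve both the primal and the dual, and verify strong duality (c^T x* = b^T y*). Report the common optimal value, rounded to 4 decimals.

The standard primal-dual pair for 'max c^T x s.t. A x <= b, x >= 0' is:
  Dual:  min b^T y  s.t.  A^T y >= c,  y >= 0.

So the dual LP is:
  minimize  8y1 + 12y2 + 22y3 + 18y4
  subject to:
    y1 + 2y3 + 4y4 >= 2
    y2 + y3 + 4y4 >= 6
    y1, y2, y3, y4 >= 0

Solving the primal: x* = (0, 4.5).
  primal value c^T x* = 27.
Solving the dual: y* = (0, 0, 0, 1.5).
  dual value b^T y* = 27.
Strong duality: c^T x* = b^T y*. Confirmed.

27


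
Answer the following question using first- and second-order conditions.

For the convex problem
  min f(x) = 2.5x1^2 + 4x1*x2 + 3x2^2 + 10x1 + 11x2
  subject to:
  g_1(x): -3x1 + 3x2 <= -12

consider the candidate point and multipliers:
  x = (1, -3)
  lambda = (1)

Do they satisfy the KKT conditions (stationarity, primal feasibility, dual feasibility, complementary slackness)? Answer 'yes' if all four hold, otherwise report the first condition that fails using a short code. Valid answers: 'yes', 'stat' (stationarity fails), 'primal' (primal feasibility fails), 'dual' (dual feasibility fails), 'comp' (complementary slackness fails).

Gradient of f: grad f(x) = Q x + c = (3, -3)
Constraint values g_i(x) = a_i^T x - b_i:
  g_1((1, -3)) = 0
Stationarity residual: grad f(x) + sum_i lambda_i a_i = (0, 0)
  -> stationarity OK
Primal feasibility (all g_i <= 0): OK
Dual feasibility (all lambda_i >= 0): OK
Complementary slackness (lambda_i * g_i(x) = 0 for all i): OK

Verdict: yes, KKT holds.

yes


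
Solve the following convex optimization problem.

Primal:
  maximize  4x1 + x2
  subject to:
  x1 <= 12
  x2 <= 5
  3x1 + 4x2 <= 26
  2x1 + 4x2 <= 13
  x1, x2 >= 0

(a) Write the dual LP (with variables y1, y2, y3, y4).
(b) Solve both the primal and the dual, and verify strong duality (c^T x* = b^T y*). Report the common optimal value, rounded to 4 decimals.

The standard primal-dual pair for 'max c^T x s.t. A x <= b, x >= 0' is:
  Dual:  min b^T y  s.t.  A^T y >= c,  y >= 0.

So the dual LP is:
  minimize  12y1 + 5y2 + 26y3 + 13y4
  subject to:
    y1 + 3y3 + 2y4 >= 4
    y2 + 4y3 + 4y4 >= 1
    y1, y2, y3, y4 >= 0

Solving the primal: x* = (6.5, 0).
  primal value c^T x* = 26.
Solving the dual: y* = (0, 0, 0, 2).
  dual value b^T y* = 26.
Strong duality: c^T x* = b^T y*. Confirmed.

26


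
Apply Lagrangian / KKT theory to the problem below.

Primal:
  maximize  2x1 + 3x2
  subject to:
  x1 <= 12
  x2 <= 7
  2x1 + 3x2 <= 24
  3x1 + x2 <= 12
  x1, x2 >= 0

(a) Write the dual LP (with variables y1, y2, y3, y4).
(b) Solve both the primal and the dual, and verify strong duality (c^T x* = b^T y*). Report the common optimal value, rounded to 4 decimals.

The standard primal-dual pair for 'max c^T x s.t. A x <= b, x >= 0' is:
  Dual:  min b^T y  s.t.  A^T y >= c,  y >= 0.

So the dual LP is:
  minimize  12y1 + 7y2 + 24y3 + 12y4
  subject to:
    y1 + 2y3 + 3y4 >= 2
    y2 + 3y3 + y4 >= 3
    y1, y2, y3, y4 >= 0

Solving the primal: x* = (1.7143, 6.8571).
  primal value c^T x* = 24.
Solving the dual: y* = (0, 0, 1, 0).
  dual value b^T y* = 24.
Strong duality: c^T x* = b^T y*. Confirmed.

24


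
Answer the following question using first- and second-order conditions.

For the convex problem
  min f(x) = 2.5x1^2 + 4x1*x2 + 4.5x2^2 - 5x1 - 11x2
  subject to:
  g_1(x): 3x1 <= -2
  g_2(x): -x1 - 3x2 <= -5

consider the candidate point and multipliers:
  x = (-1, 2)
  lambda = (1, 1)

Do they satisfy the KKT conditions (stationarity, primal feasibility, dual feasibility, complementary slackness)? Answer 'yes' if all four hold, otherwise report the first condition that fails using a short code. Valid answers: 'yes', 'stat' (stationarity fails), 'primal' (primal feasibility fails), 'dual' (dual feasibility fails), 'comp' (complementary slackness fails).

Gradient of f: grad f(x) = Q x + c = (-2, 3)
Constraint values g_i(x) = a_i^T x - b_i:
  g_1((-1, 2)) = -1
  g_2((-1, 2)) = 0
Stationarity residual: grad f(x) + sum_i lambda_i a_i = (0, 0)
  -> stationarity OK
Primal feasibility (all g_i <= 0): OK
Dual feasibility (all lambda_i >= 0): OK
Complementary slackness (lambda_i * g_i(x) = 0 for all i): FAILS

Verdict: the first failing condition is complementary_slackness -> comp.

comp


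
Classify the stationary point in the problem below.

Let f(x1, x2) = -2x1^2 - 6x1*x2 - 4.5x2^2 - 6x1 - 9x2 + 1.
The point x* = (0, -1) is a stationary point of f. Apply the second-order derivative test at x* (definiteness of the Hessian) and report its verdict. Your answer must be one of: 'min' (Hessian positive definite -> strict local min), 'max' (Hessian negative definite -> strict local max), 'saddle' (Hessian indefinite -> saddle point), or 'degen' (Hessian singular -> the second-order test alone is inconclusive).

Compute the Hessian H = grad^2 f:
  H = [[-4, -6], [-6, -9]]
Verify stationarity: grad f(x*) = H x* + g = (0, 0).
Eigenvalues of H: -13, 0.
H has a zero eigenvalue (singular; negative semidefinite but not definite), so H is neither positive definite, negative definite, nor indefinite. The second-order test alone is inconclusive -> degen.
(Indeed, f is constant along the null direction of H through x*, so x* is not a strict local extremum.)

degen


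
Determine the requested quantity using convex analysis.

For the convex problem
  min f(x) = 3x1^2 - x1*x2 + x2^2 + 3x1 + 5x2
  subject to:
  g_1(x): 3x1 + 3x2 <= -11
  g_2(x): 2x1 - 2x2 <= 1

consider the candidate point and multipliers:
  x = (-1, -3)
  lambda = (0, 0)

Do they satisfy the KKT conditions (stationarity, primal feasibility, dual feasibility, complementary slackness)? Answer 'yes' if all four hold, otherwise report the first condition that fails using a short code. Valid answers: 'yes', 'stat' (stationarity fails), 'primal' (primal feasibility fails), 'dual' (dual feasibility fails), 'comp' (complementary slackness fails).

Gradient of f: grad f(x) = Q x + c = (0, 0)
Constraint values g_i(x) = a_i^T x - b_i:
  g_1((-1, -3)) = -1
  g_2((-1, -3)) = 3
Stationarity residual: grad f(x) + sum_i lambda_i a_i = (0, 0)
  -> stationarity OK
Primal feasibility (all g_i <= 0): FAILS
Dual feasibility (all lambda_i >= 0): OK
Complementary slackness (lambda_i * g_i(x) = 0 for all i): OK

Verdict: the first failing condition is primal_feasibility -> primal.

primal


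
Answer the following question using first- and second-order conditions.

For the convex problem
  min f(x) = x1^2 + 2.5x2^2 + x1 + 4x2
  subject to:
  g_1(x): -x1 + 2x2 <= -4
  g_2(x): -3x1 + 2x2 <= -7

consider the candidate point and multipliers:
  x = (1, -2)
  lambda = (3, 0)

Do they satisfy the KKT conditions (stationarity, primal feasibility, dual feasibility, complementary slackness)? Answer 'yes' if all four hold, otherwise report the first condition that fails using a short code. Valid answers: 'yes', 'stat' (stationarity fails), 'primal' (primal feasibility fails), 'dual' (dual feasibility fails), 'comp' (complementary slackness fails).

Gradient of f: grad f(x) = Q x + c = (3, -6)
Constraint values g_i(x) = a_i^T x - b_i:
  g_1((1, -2)) = -1
  g_2((1, -2)) = 0
Stationarity residual: grad f(x) + sum_i lambda_i a_i = (0, 0)
  -> stationarity OK
Primal feasibility (all g_i <= 0): OK
Dual feasibility (all lambda_i >= 0): OK
Complementary slackness (lambda_i * g_i(x) = 0 for all i): FAILS

Verdict: the first failing condition is complementary_slackness -> comp.

comp


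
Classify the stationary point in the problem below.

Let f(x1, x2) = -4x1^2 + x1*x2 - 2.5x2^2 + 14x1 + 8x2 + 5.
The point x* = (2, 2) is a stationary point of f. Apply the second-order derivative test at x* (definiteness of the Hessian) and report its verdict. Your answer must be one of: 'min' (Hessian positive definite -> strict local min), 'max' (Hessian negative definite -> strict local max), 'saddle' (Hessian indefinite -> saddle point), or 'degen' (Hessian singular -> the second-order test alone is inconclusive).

Compute the Hessian H = grad^2 f:
  H = [[-8, 1], [1, -5]]
Verify stationarity: grad f(x*) = H x* + g = (0, 0).
Eigenvalues of H: -8.3028, -4.6972.
Both eigenvalues < 0, so H is negative definite -> x* is a strict local max.

max


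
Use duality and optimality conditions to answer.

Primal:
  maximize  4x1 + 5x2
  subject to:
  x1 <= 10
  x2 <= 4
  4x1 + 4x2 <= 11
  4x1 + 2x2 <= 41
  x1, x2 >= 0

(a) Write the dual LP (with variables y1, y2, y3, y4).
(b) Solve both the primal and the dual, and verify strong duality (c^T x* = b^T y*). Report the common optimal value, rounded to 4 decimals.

The standard primal-dual pair for 'max c^T x s.t. A x <= b, x >= 0' is:
  Dual:  min b^T y  s.t.  A^T y >= c,  y >= 0.

So the dual LP is:
  minimize  10y1 + 4y2 + 11y3 + 41y4
  subject to:
    y1 + 4y3 + 4y4 >= 4
    y2 + 4y3 + 2y4 >= 5
    y1, y2, y3, y4 >= 0

Solving the primal: x* = (0, 2.75).
  primal value c^T x* = 13.75.
Solving the dual: y* = (0, 0, 1.25, 0).
  dual value b^T y* = 13.75.
Strong duality: c^T x* = b^T y*. Confirmed.

13.75


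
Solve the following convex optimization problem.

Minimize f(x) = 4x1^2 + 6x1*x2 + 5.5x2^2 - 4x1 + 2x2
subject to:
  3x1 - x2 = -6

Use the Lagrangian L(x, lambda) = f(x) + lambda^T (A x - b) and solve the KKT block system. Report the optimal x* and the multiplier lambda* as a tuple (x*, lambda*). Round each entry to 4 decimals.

Form the Lagrangian:
  L(x, lambda) = (1/2) x^T Q x + c^T x + lambda^T (A x - b)
Stationarity (grad_x L = 0): Q x + c + A^T lambda = 0.
Primal feasibility: A x = b.

This gives the KKT block system:
  [ Q   A^T ] [ x     ]   [-c ]
  [ A    0  ] [ lambda ] = [ b ]

Solving the linear system:
  x*      = (-1.6503, 1.049)
  lambda* = (3.6364)
  f(x*)   = 15.2587

x* = (-1.6503, 1.049), lambda* = (3.6364)


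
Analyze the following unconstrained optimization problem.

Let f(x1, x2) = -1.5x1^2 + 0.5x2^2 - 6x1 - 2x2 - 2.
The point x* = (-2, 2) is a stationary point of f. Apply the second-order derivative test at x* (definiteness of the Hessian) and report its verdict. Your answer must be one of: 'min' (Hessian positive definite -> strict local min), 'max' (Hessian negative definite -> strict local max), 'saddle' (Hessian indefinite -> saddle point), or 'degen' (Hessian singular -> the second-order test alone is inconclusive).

Compute the Hessian H = grad^2 f:
  H = [[-3, 0], [0, 1]]
Verify stationarity: grad f(x*) = H x* + g = (0, 0).
Eigenvalues of H: -3, 1.
Eigenvalues have mixed signs, so H is indefinite -> x* is a saddle point.

saddle


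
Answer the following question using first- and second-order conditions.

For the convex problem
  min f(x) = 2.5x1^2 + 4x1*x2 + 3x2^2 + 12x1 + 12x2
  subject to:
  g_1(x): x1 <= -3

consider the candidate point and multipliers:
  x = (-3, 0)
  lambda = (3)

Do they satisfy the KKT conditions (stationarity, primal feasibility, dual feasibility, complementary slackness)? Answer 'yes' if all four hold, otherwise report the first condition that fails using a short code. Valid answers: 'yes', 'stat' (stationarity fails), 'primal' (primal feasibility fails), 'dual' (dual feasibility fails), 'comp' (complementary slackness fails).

Gradient of f: grad f(x) = Q x + c = (-3, 0)
Constraint values g_i(x) = a_i^T x - b_i:
  g_1((-3, 0)) = 0
Stationarity residual: grad f(x) + sum_i lambda_i a_i = (0, 0)
  -> stationarity OK
Primal feasibility (all g_i <= 0): OK
Dual feasibility (all lambda_i >= 0): OK
Complementary slackness (lambda_i * g_i(x) = 0 for all i): OK

Verdict: yes, KKT holds.

yes


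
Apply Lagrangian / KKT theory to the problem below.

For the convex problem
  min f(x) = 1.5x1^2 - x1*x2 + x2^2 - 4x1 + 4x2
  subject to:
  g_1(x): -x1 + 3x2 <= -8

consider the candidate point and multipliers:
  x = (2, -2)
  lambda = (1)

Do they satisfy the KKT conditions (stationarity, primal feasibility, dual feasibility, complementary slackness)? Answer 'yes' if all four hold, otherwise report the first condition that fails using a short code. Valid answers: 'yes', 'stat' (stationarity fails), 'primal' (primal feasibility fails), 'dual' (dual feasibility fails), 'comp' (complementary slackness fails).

Gradient of f: grad f(x) = Q x + c = (4, -2)
Constraint values g_i(x) = a_i^T x - b_i:
  g_1((2, -2)) = 0
Stationarity residual: grad f(x) + sum_i lambda_i a_i = (3, 1)
  -> stationarity FAILS
Primal feasibility (all g_i <= 0): OK
Dual feasibility (all lambda_i >= 0): OK
Complementary slackness (lambda_i * g_i(x) = 0 for all i): OK

Verdict: the first failing condition is stationarity -> stat.

stat


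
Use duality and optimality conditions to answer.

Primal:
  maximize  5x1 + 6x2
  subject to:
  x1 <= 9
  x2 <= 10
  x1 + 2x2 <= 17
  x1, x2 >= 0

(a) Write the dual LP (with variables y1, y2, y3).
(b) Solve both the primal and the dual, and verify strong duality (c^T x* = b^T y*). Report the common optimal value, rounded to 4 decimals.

The standard primal-dual pair for 'max c^T x s.t. A x <= b, x >= 0' is:
  Dual:  min b^T y  s.t.  A^T y >= c,  y >= 0.

So the dual LP is:
  minimize  9y1 + 10y2 + 17y3
  subject to:
    y1 + y3 >= 5
    y2 + 2y3 >= 6
    y1, y2, y3 >= 0

Solving the primal: x* = (9, 4).
  primal value c^T x* = 69.
Solving the dual: y* = (2, 0, 3).
  dual value b^T y* = 69.
Strong duality: c^T x* = b^T y*. Confirmed.

69


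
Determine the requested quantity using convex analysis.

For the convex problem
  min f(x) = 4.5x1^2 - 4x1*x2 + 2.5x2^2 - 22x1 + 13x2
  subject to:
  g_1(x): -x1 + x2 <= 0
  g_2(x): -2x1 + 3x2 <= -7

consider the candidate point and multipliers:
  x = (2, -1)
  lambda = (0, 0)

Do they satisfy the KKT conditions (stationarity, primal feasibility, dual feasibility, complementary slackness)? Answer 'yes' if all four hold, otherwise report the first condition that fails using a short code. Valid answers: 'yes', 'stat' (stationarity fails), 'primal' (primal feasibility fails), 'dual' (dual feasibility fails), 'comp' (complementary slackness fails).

Gradient of f: grad f(x) = Q x + c = (0, 0)
Constraint values g_i(x) = a_i^T x - b_i:
  g_1((2, -1)) = -3
  g_2((2, -1)) = 0
Stationarity residual: grad f(x) + sum_i lambda_i a_i = (0, 0)
  -> stationarity OK
Primal feasibility (all g_i <= 0): OK
Dual feasibility (all lambda_i >= 0): OK
Complementary slackness (lambda_i * g_i(x) = 0 for all i): OK

Verdict: yes, KKT holds.

yes


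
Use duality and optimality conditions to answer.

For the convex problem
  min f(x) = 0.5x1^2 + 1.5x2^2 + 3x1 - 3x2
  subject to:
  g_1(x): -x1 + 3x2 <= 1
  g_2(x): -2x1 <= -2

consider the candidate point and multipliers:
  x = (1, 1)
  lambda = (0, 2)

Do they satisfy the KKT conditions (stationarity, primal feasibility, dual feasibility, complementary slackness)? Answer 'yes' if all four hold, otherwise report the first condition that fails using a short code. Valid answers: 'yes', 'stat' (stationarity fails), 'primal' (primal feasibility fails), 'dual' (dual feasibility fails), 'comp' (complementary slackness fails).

Gradient of f: grad f(x) = Q x + c = (4, 0)
Constraint values g_i(x) = a_i^T x - b_i:
  g_1((1, 1)) = 1
  g_2((1, 1)) = 0
Stationarity residual: grad f(x) + sum_i lambda_i a_i = (0, 0)
  -> stationarity OK
Primal feasibility (all g_i <= 0): FAILS
Dual feasibility (all lambda_i >= 0): OK
Complementary slackness (lambda_i * g_i(x) = 0 for all i): OK

Verdict: the first failing condition is primal_feasibility -> primal.

primal


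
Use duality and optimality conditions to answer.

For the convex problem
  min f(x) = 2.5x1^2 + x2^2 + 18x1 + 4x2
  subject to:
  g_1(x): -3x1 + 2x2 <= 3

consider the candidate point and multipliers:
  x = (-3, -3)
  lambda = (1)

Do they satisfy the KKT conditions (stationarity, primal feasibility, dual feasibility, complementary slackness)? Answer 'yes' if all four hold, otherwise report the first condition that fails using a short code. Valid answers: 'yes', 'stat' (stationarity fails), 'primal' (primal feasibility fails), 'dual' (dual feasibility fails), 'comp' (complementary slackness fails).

Gradient of f: grad f(x) = Q x + c = (3, -2)
Constraint values g_i(x) = a_i^T x - b_i:
  g_1((-3, -3)) = 0
Stationarity residual: grad f(x) + sum_i lambda_i a_i = (0, 0)
  -> stationarity OK
Primal feasibility (all g_i <= 0): OK
Dual feasibility (all lambda_i >= 0): OK
Complementary slackness (lambda_i * g_i(x) = 0 for all i): OK

Verdict: yes, KKT holds.

yes


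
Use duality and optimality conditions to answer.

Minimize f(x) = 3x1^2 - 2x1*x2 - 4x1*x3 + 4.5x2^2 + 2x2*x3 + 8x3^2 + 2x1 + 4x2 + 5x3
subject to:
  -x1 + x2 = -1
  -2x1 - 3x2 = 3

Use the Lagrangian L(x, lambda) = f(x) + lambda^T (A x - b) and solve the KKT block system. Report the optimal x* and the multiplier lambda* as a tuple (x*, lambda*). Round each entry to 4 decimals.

Form the Lagrangian:
  L(x, lambda) = (1/2) x^T Q x + c^T x + lambda^T (A x - b)
Stationarity (grad_x L = 0): Q x + c + A^T lambda = 0.
Primal feasibility: A x = b.

This gives the KKT block system:
  [ Q   A^T ] [ x     ]   [-c ]
  [ A    0  ] [ lambda ] = [ b ]

Solving the linear system:
  x*      = (0, -1, -0.1875)
  lambda* = (5, -0.125)
  f(x*)   = 0.2188

x* = (0, -1, -0.1875), lambda* = (5, -0.125)


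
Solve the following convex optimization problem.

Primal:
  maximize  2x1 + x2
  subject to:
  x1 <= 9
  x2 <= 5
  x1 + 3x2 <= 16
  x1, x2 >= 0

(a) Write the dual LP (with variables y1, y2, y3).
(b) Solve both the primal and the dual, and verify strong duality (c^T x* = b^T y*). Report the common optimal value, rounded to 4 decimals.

The standard primal-dual pair for 'max c^T x s.t. A x <= b, x >= 0' is:
  Dual:  min b^T y  s.t.  A^T y >= c,  y >= 0.

So the dual LP is:
  minimize  9y1 + 5y2 + 16y3
  subject to:
    y1 + y3 >= 2
    y2 + 3y3 >= 1
    y1, y2, y3 >= 0

Solving the primal: x* = (9, 2.3333).
  primal value c^T x* = 20.3333.
Solving the dual: y* = (1.6667, 0, 0.3333).
  dual value b^T y* = 20.3333.
Strong duality: c^T x* = b^T y*. Confirmed.

20.3333


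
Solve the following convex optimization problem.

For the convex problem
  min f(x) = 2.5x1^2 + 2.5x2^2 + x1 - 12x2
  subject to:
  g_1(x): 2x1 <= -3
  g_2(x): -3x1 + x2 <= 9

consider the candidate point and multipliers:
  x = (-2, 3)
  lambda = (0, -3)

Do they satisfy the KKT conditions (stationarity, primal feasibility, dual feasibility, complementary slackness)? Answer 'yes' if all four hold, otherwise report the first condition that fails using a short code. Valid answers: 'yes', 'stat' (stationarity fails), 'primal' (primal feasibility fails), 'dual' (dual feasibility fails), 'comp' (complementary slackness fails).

Gradient of f: grad f(x) = Q x + c = (-9, 3)
Constraint values g_i(x) = a_i^T x - b_i:
  g_1((-2, 3)) = -1
  g_2((-2, 3)) = 0
Stationarity residual: grad f(x) + sum_i lambda_i a_i = (0, 0)
  -> stationarity OK
Primal feasibility (all g_i <= 0): OK
Dual feasibility (all lambda_i >= 0): FAILS
Complementary slackness (lambda_i * g_i(x) = 0 for all i): OK

Verdict: the first failing condition is dual_feasibility -> dual.

dual


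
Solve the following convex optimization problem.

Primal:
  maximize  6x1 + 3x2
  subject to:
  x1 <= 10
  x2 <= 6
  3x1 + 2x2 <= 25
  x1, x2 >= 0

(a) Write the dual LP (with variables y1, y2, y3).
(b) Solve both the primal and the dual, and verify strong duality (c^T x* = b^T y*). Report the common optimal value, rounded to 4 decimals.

The standard primal-dual pair for 'max c^T x s.t. A x <= b, x >= 0' is:
  Dual:  min b^T y  s.t.  A^T y >= c,  y >= 0.

So the dual LP is:
  minimize  10y1 + 6y2 + 25y3
  subject to:
    y1 + 3y3 >= 6
    y2 + 2y3 >= 3
    y1, y2, y3 >= 0

Solving the primal: x* = (8.3333, 0).
  primal value c^T x* = 50.
Solving the dual: y* = (0, 0, 2).
  dual value b^T y* = 50.
Strong duality: c^T x* = b^T y*. Confirmed.

50


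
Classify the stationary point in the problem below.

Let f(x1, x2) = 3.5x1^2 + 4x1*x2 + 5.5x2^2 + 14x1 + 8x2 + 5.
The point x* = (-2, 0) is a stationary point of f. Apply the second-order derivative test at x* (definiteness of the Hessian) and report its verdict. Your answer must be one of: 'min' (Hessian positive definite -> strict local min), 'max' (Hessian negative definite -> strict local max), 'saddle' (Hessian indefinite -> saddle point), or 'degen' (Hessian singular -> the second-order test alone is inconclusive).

Compute the Hessian H = grad^2 f:
  H = [[7, 4], [4, 11]]
Verify stationarity: grad f(x*) = H x* + g = (0, 0).
Eigenvalues of H: 4.5279, 13.4721.
Both eigenvalues > 0, so H is positive definite -> x* is a strict local min.

min


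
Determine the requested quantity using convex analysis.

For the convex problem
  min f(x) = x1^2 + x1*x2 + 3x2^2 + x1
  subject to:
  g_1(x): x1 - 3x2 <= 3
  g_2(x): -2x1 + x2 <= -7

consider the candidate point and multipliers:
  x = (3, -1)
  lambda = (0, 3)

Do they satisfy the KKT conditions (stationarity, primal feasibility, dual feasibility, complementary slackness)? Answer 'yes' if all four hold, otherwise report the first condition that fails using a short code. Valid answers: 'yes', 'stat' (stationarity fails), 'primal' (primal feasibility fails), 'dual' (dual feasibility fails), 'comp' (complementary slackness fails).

Gradient of f: grad f(x) = Q x + c = (6, -3)
Constraint values g_i(x) = a_i^T x - b_i:
  g_1((3, -1)) = 3
  g_2((3, -1)) = 0
Stationarity residual: grad f(x) + sum_i lambda_i a_i = (0, 0)
  -> stationarity OK
Primal feasibility (all g_i <= 0): FAILS
Dual feasibility (all lambda_i >= 0): OK
Complementary slackness (lambda_i * g_i(x) = 0 for all i): OK

Verdict: the first failing condition is primal_feasibility -> primal.

primal


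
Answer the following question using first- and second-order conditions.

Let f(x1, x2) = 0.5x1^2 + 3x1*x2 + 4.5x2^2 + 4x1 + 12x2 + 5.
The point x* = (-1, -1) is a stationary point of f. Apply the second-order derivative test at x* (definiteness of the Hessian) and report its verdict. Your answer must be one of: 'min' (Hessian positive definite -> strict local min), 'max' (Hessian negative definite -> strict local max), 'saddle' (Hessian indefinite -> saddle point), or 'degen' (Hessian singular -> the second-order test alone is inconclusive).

Compute the Hessian H = grad^2 f:
  H = [[1, 3], [3, 9]]
Verify stationarity: grad f(x*) = H x* + g = (0, 0).
Eigenvalues of H: 0, 10.
H has a zero eigenvalue (singular; positive semidefinite but not definite), so H is neither positive definite, negative definite, nor indefinite. The second-order test alone is inconclusive -> degen.
(Indeed, f is constant along the null direction of H through x*, so x* is not a strict local extremum.)

degen


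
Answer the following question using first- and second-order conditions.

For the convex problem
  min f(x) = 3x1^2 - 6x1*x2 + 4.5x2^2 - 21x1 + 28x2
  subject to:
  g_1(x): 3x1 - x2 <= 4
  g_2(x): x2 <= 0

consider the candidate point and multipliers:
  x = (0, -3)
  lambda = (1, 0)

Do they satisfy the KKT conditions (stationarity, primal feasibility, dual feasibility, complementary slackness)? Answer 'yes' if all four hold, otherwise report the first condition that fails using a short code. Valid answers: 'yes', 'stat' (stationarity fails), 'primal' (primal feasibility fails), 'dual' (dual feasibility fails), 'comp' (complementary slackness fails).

Gradient of f: grad f(x) = Q x + c = (-3, 1)
Constraint values g_i(x) = a_i^T x - b_i:
  g_1((0, -3)) = -1
  g_2((0, -3)) = -3
Stationarity residual: grad f(x) + sum_i lambda_i a_i = (0, 0)
  -> stationarity OK
Primal feasibility (all g_i <= 0): OK
Dual feasibility (all lambda_i >= 0): OK
Complementary slackness (lambda_i * g_i(x) = 0 for all i): FAILS

Verdict: the first failing condition is complementary_slackness -> comp.

comp


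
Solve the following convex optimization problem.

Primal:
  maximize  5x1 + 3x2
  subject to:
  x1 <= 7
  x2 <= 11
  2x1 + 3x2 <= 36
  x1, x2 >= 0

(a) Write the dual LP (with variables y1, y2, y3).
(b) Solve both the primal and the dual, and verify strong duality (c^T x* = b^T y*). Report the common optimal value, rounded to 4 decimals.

The standard primal-dual pair for 'max c^T x s.t. A x <= b, x >= 0' is:
  Dual:  min b^T y  s.t.  A^T y >= c,  y >= 0.

So the dual LP is:
  minimize  7y1 + 11y2 + 36y3
  subject to:
    y1 + 2y3 >= 5
    y2 + 3y3 >= 3
    y1, y2, y3 >= 0

Solving the primal: x* = (7, 7.3333).
  primal value c^T x* = 57.
Solving the dual: y* = (3, 0, 1).
  dual value b^T y* = 57.
Strong duality: c^T x* = b^T y*. Confirmed.

57


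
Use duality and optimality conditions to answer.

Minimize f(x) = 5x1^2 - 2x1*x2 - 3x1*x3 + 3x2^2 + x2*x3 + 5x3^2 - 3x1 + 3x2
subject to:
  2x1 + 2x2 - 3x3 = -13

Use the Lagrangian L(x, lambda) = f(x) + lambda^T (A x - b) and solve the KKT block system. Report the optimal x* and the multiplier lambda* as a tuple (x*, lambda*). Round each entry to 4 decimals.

Form the Lagrangian:
  L(x, lambda) = (1/2) x^T Q x + c^T x + lambda^T (A x - b)
Stationarity (grad_x L = 0): Q x + c + A^T lambda = 0.
Primal feasibility: A x = b.

This gives the KKT block system:
  [ Q   A^T ] [ x     ]   [-c ]
  [ A    0  ] [ lambda ] = [ b ]

Solving the linear system:
  x*      = (-0.9161, -2.9891, 1.7299)
  lambda* = (5.6861)
  f(x*)   = 33.8504

x* = (-0.9161, -2.9891, 1.7299), lambda* = (5.6861)
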